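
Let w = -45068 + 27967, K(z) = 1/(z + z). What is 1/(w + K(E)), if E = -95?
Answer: -190/3249191 ≈ -5.8476e-5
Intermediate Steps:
K(z) = 1/(2*z)
w = -17101
1/(w + K(E)) = 1/(-17101 + (½)/(-95)) = 1/(-17101 + (½)*(-1/95)) = 1/(-17101 - 1/190) = 1/(-3249191/190) = -190/3249191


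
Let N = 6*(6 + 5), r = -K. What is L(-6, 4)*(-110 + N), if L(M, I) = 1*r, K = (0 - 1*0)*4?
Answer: 0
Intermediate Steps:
K = 0 (K = (0 + 0)*4 = 0*4 = 0)
r = 0 (r = -1*0 = 0)
N = 66 (N = 6*11 = 66)
L(M, I) = 0 (L(M, I) = 1*0 = 0)
L(-6, 4)*(-110 + N) = 0*(-110 + 66) = 0*(-44) = 0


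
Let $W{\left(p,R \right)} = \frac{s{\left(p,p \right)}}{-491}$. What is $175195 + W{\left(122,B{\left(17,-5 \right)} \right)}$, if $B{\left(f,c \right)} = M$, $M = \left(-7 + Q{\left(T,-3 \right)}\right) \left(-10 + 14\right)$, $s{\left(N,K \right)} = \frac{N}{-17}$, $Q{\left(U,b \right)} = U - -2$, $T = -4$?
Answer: $\frac{1462352787}{8347} \approx 1.752 \cdot 10^{5}$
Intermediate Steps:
$Q{\left(U,b \right)} = 2 + U$ ($Q{\left(U,b \right)} = U + 2 = 2 + U$)
$s{\left(N,K \right)} = - \frac{N}{17}$ ($s{\left(N,K \right)} = N \left(- \frac{1}{17}\right) = - \frac{N}{17}$)
$M = -36$ ($M = \left(-7 + \left(2 - 4\right)\right) \left(-10 + 14\right) = \left(-7 - 2\right) 4 = \left(-9\right) 4 = -36$)
$B{\left(f,c \right)} = -36$
$W{\left(p,R \right)} = \frac{p}{8347}$ ($W{\left(p,R \right)} = \frac{\left(- \frac{1}{17}\right) p}{-491} = - \frac{p}{17} \left(- \frac{1}{491}\right) = \frac{p}{8347}$)
$175195 + W{\left(122,B{\left(17,-5 \right)} \right)} = 175195 + \frac{1}{8347} \cdot 122 = 175195 + \frac{122}{8347} = \frac{1462352787}{8347}$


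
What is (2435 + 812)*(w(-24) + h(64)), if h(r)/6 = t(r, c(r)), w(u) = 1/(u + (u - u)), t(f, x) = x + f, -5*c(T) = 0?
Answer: 29921105/24 ≈ 1.2467e+6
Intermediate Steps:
c(T) = 0 (c(T) = -1/5*0 = 0)
t(f, x) = f + x
w(u) = 1/u (w(u) = 1/(u + 0) = 1/u)
h(r) = 6*r (h(r) = 6*(r + 0) = 6*r)
(2435 + 812)*(w(-24) + h(64)) = (2435 + 812)*(1/(-24) + 6*64) = 3247*(-1/24 + 384) = 3247*(9215/24) = 29921105/24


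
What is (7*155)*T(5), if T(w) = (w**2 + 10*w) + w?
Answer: 86800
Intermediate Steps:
T(w) = w**2 + 11*w
(7*155)*T(5) = (7*155)*(5*(11 + 5)) = 1085*(5*16) = 1085*80 = 86800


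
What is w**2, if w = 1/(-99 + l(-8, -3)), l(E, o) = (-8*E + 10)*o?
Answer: 1/103041 ≈ 9.7049e-6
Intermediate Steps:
l(E, o) = o*(10 - 8*E) (l(E, o) = (10 - 8*E)*o = o*(10 - 8*E))
w = -1/321 (w = 1/(-99 + 2*(-3)*(5 - 4*(-8))) = 1/(-99 + 2*(-3)*(5 + 32)) = 1/(-99 + 2*(-3)*37) = 1/(-99 - 222) = 1/(-321) = -1/321 ≈ -0.0031153)
w**2 = (-1/321)**2 = 1/103041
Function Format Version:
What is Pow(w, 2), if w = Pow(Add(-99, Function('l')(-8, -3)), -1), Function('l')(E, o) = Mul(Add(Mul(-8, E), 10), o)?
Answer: Rational(1, 103041) ≈ 9.7049e-6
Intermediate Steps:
Function('l')(E, o) = Mul(o, Add(10, Mul(-8, E))) (Function('l')(E, o) = Mul(Add(10, Mul(-8, E)), o) = Mul(o, Add(10, Mul(-8, E))))
w = Rational(-1, 321) (w = Pow(Add(-99, Mul(2, -3, Add(5, Mul(-4, -8)))), -1) = Pow(Add(-99, Mul(2, -3, Add(5, 32))), -1) = Pow(Add(-99, Mul(2, -3, 37)), -1) = Pow(Add(-99, -222), -1) = Pow(-321, -1) = Rational(-1, 321) ≈ -0.0031153)
Pow(w, 2) = Pow(Rational(-1, 321), 2) = Rational(1, 103041)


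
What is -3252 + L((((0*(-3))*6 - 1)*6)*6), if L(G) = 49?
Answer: -3203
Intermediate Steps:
-3252 + L((((0*(-3))*6 - 1)*6)*6) = -3252 + 49 = -3203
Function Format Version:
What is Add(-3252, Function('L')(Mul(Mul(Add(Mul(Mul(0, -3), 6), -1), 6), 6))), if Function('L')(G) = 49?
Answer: -3203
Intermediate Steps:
Add(-3252, Function('L')(Mul(Mul(Add(Mul(Mul(0, -3), 6), -1), 6), 6))) = Add(-3252, 49) = -3203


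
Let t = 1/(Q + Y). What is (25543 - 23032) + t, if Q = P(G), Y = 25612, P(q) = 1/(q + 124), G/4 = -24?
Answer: 1800731035/717137 ≈ 2511.0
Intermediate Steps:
G = -96 (G = 4*(-24) = -96)
P(q) = 1/(124 + q)
Q = 1/28 (Q = 1/(124 - 96) = 1/28 ≈ 0.035714)
t = 28/717137 (t = 1/(1/28 + 25612) = 1/(717137/28) = 28/717137 ≈ 3.9044e-5)
(25543 - 23032) + t = (25543 - 23032) + 28/717137 = 2511 + 28/717137 = 1800731035/717137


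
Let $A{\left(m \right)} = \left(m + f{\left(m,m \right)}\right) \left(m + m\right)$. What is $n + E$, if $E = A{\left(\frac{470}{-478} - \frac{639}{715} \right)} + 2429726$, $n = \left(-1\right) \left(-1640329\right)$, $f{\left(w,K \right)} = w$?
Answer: $\frac{118852868330313439}{29201683225} \approx 4.0701 \cdot 10^{6}$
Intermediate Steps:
$A{\left(m \right)} = 4 m^{2}$ ($A{\left(m \right)} = \left(m + m\right) \left(m + m\right) = 2 m 2 m = 4 m^{2}$)
$n = 1640329$
$E = \frac{70952500487532414}{29201683225}$ ($E = 4 \left(\frac{470}{-478} - \frac{639}{715}\right)^{2} + 2429726 = 4 \left(470 \left(- \frac{1}{478}\right) - \frac{639}{715}\right)^{2} + 2429726 = 4 \left(- \frac{235}{239} - \frac{639}{715}\right)^{2} + 2429726 = 4 \left(- \frac{320746}{170885}\right)^{2} + 2429726 = 4 \cdot \frac{102877996516}{29201683225} + 2429726 = \frac{411511986064}{29201683225} + 2429726 = \frac{70952500487532414}{29201683225} \approx 2.4297 \cdot 10^{6}$)
$n + E = 1640329 + \frac{70952500487532414}{29201683225} = \frac{118852868330313439}{29201683225}$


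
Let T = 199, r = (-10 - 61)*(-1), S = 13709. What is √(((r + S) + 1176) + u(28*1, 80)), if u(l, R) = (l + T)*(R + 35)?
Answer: √41061 ≈ 202.64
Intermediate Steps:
r = 71 (r = -71*(-1) = 71)
u(l, R) = (35 + R)*(199 + l) (u(l, R) = (l + 199)*(R + 35) = (199 + l)*(35 + R) = (35 + R)*(199 + l))
√(((r + S) + 1176) + u(28*1, 80)) = √(((71 + 13709) + 1176) + (6965 + 35*(28*1) + 199*80 + 80*(28*1))) = √((13780 + 1176) + (6965 + 35*28 + 15920 + 80*28)) = √(14956 + (6965 + 980 + 15920 + 2240)) = √(14956 + 26105) = √41061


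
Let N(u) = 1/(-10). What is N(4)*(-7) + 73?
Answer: 737/10 ≈ 73.700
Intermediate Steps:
N(u) = -⅒
N(4)*(-7) + 73 = -⅒*(-7) + 73 = 7/10 + 73 = 737/10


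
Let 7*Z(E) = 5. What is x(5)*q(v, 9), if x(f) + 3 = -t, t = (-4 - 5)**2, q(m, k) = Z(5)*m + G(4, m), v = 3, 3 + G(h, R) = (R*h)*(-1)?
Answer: 1080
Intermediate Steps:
G(h, R) = -3 - R*h (G(h, R) = -3 + (R*h)*(-1) = -3 - R*h)
Z(E) = 5/7 (Z(E) = (1/7)*5 = 5/7)
q(m, k) = -3 - 23*m/7 (q(m, k) = 5*m/7 + (-3 - 1*m*4) = 5*m/7 + (-3 - 4*m) = -3 - 23*m/7)
t = 81 (t = (-9)**2 = 81)
x(f) = -84 (x(f) = -3 - 1*81 = -3 - 81 = -84)
x(5)*q(v, 9) = -84*(-3 - 23/7*3) = -84*(-3 - 69/7) = -84*(-90/7) = 1080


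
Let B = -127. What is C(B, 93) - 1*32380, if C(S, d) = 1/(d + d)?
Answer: -6022679/186 ≈ -32380.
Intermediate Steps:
C(S, d) = 1/(2*d)
C(B, 93) - 1*32380 = (1/2)/93 - 1*32380 = (1/2)*(1/93) - 32380 = 1/186 - 32380 = -6022679/186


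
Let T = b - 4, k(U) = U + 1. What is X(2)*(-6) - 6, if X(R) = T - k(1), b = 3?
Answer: 12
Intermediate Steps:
k(U) = 1 + U
T = -1 (T = 3 - 4 = -1)
X(R) = -3 (X(R) = -1 - (1 + 1) = -1 - 1*2 = -1 - 2 = -3)
X(2)*(-6) - 6 = -3*(-6) - 6 = 18 - 6 = 12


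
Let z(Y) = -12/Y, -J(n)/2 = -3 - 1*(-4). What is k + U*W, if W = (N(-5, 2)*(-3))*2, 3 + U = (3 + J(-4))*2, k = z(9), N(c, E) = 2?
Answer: 32/3 ≈ 10.667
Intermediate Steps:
J(n) = -2 (J(n) = -2*(-3 - 1*(-4)) = -2*(-3 + 4) = -2*1 = -2)
k = -4/3 (k = -12/9 = -12*⅑ = -4/3 ≈ -1.3333)
U = -1 (U = -3 + (3 - 2)*2 = -3 + 1*2 = -3 + 2 = -1)
W = -12 (W = (2*(-3))*2 = -6*2 = -12)
k + U*W = -4/3 - 1*(-12) = -4/3 + 12 = 32/3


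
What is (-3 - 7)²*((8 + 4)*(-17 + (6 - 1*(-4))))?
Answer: -8400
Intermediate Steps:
(-3 - 7)²*((8 + 4)*(-17 + (6 - 1*(-4)))) = (-10)²*(12*(-17 + (6 + 4))) = 100*(12*(-17 + 10)) = 100*(12*(-7)) = 100*(-84) = -8400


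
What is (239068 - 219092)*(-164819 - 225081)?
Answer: -7788642400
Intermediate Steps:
(239068 - 219092)*(-164819 - 225081) = 19976*(-389900) = -7788642400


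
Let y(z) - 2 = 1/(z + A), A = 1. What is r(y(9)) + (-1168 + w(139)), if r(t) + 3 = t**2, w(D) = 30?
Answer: -113659/100 ≈ -1136.6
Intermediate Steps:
y(z) = 2 + 1/(1 + z) (y(z) = 2 + 1/(z + 1) = 2 + 1/(1 + z))
r(t) = -3 + t**2
r(y(9)) + (-1168 + w(139)) = (-3 + ((3 + 2*9)/(1 + 9))**2) + (-1168 + 30) = (-3 + ((3 + 18)/10)**2) - 1138 = (-3 + ((1/10)*21)**2) - 1138 = (-3 + (21/10)**2) - 1138 = (-3 + 441/100) - 1138 = 141/100 - 1138 = -113659/100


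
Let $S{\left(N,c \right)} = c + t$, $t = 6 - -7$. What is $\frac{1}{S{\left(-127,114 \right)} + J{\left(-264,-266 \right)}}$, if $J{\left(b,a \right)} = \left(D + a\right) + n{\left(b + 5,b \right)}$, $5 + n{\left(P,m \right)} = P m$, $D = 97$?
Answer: $\frac{1}{68329} \approx 1.4635 \cdot 10^{-5}$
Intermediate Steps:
$t = 13$ ($t = 6 + 7 = 13$)
$n{\left(P,m \right)} = -5 + P m$
$S{\left(N,c \right)} = 13 + c$ ($S{\left(N,c \right)} = c + 13 = 13 + c$)
$J{\left(b,a \right)} = 92 + a + b \left(5 + b\right)$ ($J{\left(b,a \right)} = \left(97 + a\right) + \left(-5 + \left(b + 5\right) b\right) = \left(97 + a\right) + \left(-5 + \left(5 + b\right) b\right) = \left(97 + a\right) + \left(-5 + b \left(5 + b\right)\right) = 92 + a + b \left(5 + b\right)$)
$\frac{1}{S{\left(-127,114 \right)} + J{\left(-264,-266 \right)}} = \frac{1}{\left(13 + 114\right) - \left(174 + 264 \left(5 - 264\right)\right)} = \frac{1}{127 - -68202} = \frac{1}{127 + \left(92 - 266 + 68376\right)} = \frac{1}{127 + 68202} = \frac{1}{68329}$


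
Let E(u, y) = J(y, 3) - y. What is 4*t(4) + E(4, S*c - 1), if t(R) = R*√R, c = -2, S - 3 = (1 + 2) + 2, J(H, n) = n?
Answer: 52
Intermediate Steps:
S = 8 (S = 3 + ((1 + 2) + 2) = 3 + (3 + 2) = 3 + 5 = 8)
t(R) = R^(3/2)
E(u, y) = 3 - y
4*t(4) + E(4, S*c - 1) = 4*4^(3/2) + (3 - (8*(-2) - 1)) = 4*8 + (3 - (-16 - 1)) = 32 + (3 - 1*(-17)) = 32 + (3 + 17) = 32 + 20 = 52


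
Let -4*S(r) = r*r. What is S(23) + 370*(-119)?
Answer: -176649/4 ≈ -44162.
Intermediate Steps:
S(r) = -r²/4 (S(r) = -r*r/4 = -r²/4)
S(23) + 370*(-119) = -¼*23² + 370*(-119) = -¼*529 - 44030 = -529/4 - 44030 = -176649/4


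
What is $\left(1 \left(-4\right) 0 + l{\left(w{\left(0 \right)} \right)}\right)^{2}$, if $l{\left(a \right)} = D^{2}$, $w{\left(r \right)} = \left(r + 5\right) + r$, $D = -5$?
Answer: $625$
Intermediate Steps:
$w{\left(r \right)} = 5 + 2 r$ ($w{\left(r \right)} = \left(5 + r\right) + r = 5 + 2 r$)
$l{\left(a \right)} = 25$ ($l{\left(a \right)} = \left(-5\right)^{2} = 25$)
$\left(1 \left(-4\right) 0 + l{\left(w{\left(0 \right)} \right)}\right)^{2} = \left(1 \left(-4\right) 0 + 25\right)^{2} = \left(\left(-4\right) 0 + 25\right)^{2} = \left(0 + 25\right)^{2} = 25^{2} = 625$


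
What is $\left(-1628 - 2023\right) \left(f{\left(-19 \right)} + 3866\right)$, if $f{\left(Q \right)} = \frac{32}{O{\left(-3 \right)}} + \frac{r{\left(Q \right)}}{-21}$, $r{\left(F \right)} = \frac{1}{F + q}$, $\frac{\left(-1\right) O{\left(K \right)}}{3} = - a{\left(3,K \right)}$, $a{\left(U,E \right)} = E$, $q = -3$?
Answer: $- \frac{6515028167}{462} \approx -1.4102 \cdot 10^{7}$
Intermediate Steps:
$O{\left(K \right)} = 3 K$ ($O{\left(K \right)} = - 3 \left(- K\right) = 3 K$)
$r{\left(F \right)} = \frac{1}{-3 + F}$ ($r{\left(F \right)} = \frac{1}{F - 3} = \frac{1}{-3 + F}$)
$f{\left(Q \right)} = - \frac{32}{9} - \frac{1}{21 \left(-3 + Q\right)}$ ($f{\left(Q \right)} = \frac{32}{3 \left(-3\right)} + \frac{1}{\left(-3 + Q\right) \left(-21\right)} = \frac{32}{-9} + \frac{1}{-3 + Q} \left(- \frac{1}{21}\right) = 32 \left(- \frac{1}{9}\right) - \frac{1}{21 \left(-3 + Q\right)} = - \frac{32}{9} - \frac{1}{21 \left(-3 + Q\right)}$)
$\left(-1628 - 2023\right) \left(f{\left(-19 \right)} + 3866\right) = \left(-1628 - 2023\right) \left(\frac{669 - -4256}{63 \left(-3 - 19\right)} + 3866\right) = - 3651 \left(\frac{669 + 4256}{63 \left(-22\right)} + 3866\right) = - 3651 \left(\frac{1}{63} \left(- \frac{1}{22}\right) 4925 + 3866\right) = - 3651 \left(- \frac{4925}{1386} + 3866\right) = \left(-3651\right) \frac{5353351}{1386} = - \frac{6515028167}{462}$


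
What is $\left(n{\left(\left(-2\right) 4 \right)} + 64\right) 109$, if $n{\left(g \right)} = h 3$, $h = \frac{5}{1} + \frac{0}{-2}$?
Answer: $8611$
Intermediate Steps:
$h = 5$ ($h = 5 \cdot 1 + 0 \left(- \frac{1}{2}\right) = 5 + 0 = 5$)
$n{\left(g \right)} = 15$ ($n{\left(g \right)} = 5 \cdot 3 = 15$)
$\left(n{\left(\left(-2\right) 4 \right)} + 64\right) 109 = \left(15 + 64\right) 109 = 79 \cdot 109 = 8611$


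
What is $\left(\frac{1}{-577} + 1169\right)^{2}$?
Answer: $\frac{454966438144}{332929} \approx 1.3666 \cdot 10^{6}$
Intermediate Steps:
$\left(\frac{1}{-577} + 1169\right)^{2} = \left(- \frac{1}{577} + 1169\right)^{2} = \left(\frac{674512}{577}\right)^{2} = \frac{454966438144}{332929}$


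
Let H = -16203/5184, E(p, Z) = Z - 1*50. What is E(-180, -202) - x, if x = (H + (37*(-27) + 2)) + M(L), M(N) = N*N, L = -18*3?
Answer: -3746087/1728 ≈ -2167.9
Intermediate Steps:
E(p, Z) = -50 + Z (E(p, Z) = Z - 50 = -50 + Z)
L = -54
H = -5401/1728 (H = -16203*1/5184 = -5401/1728 ≈ -3.1256)
M(N) = N**2
x = 3310631/1728 (x = (-5401/1728 + (37*(-27) + 2)) + (-54)**2 = (-5401/1728 + (-999 + 2)) + 2916 = (-5401/1728 - 997) + 2916 = -1728217/1728 + 2916 = 3310631/1728 ≈ 1915.9)
E(-180, -202) - x = (-50 - 202) - 1*3310631/1728 = -252 - 3310631/1728 = -3746087/1728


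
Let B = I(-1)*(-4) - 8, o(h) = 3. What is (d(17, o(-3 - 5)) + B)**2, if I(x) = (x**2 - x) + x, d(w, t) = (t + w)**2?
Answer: 150544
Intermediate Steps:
I(x) = x**2
B = -12 (B = (-1)**2*(-4) - 8 = 1*(-4) - 8 = -4 - 8 = -12)
(d(17, o(-3 - 5)) + B)**2 = ((3 + 17)**2 - 12)**2 = (20**2 - 12)**2 = (400 - 12)**2 = 388**2 = 150544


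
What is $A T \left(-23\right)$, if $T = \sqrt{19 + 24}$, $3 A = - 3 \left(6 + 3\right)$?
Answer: $207 \sqrt{43} \approx 1357.4$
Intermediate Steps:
$A = -9$ ($A = \frac{\left(-3\right) \left(6 + 3\right)}{3} = \frac{\left(-3\right) 9}{3} = \frac{1}{3} \left(-27\right) = -9$)
$T = \sqrt{43} \approx 6.5574$
$A T \left(-23\right) = - 9 \sqrt{43} \left(-23\right) = 207 \sqrt{43}$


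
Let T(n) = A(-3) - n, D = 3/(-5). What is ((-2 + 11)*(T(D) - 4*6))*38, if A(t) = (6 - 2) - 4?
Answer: -40014/5 ≈ -8002.8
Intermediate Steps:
A(t) = 0 (A(t) = 4 - 4 = 0)
D = -3/5 (D = 3*(-1/5) = -3/5 ≈ -0.60000)
T(n) = -n (T(n) = 0 - n = -n)
((-2 + 11)*(T(D) - 4*6))*38 = ((-2 + 11)*(-1*(-3/5) - 4*6))*38 = (9*(3/5 - 1*24))*38 = (9*(3/5 - 24))*38 = (9*(-117/5))*38 = -1053/5*38 = -40014/5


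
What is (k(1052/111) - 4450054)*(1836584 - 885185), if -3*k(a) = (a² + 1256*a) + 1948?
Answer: -5802093398966102/1369 ≈ -4.2382e+12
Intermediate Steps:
k(a) = -1948/3 - 1256*a/3 - a²/3 (k(a) = -((a² + 1256*a) + 1948)/3 = -(1948 + a² + 1256*a)/3 = -1948/3 - 1256*a/3 - a²/3)
(k(1052/111) - 4450054)*(1836584 - 885185) = ((-1948/3 - 1321312/(3*111) - (1052/111)²/3) - 4450054)*(1836584 - 885185) = ((-1948/3 - 1321312/(3*111) - (1052*(1/111))²/3) - 4450054)*951399 = ((-1948/3 - 1256/3*1052/111 - (1052/111)²/3) - 4450054)*951399 = ((-1948/3 - 1321312/333 - ⅓*1106704/12321) - 4450054)*951399 = ((-1948/3 - 1321312/333 - 1106704/36963) - 4450054)*951399 = (-171773644/36963 - 4450054)*951399 = -164659119646/36963*951399 = -5802093398966102/1369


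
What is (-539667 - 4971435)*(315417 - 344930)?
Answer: 162649153326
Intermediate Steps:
(-539667 - 4971435)*(315417 - 344930) = -5511102*(-29513) = 162649153326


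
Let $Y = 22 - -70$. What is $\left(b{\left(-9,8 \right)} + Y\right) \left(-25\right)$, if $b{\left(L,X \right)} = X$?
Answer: $-2500$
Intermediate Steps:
$Y = 92$ ($Y = 22 + 70 = 92$)
$\left(b{\left(-9,8 \right)} + Y\right) \left(-25\right) = \left(8 + 92\right) \left(-25\right) = 100 \left(-25\right) = -2500$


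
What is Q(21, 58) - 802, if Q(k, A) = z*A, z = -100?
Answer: -6602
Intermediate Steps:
Q(k, A) = -100*A
Q(21, 58) - 802 = -100*58 - 802 = -5800 - 802 = -6602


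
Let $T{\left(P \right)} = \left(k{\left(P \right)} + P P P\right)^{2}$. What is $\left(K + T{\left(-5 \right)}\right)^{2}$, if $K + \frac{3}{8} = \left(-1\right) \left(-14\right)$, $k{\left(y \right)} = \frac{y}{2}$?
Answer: $\frac{16941365281}{64} \approx 2.6471 \cdot 10^{8}$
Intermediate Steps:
$k{\left(y \right)} = \frac{y}{2}$ ($k{\left(y \right)} = y \frac{1}{2} = \frac{y}{2}$)
$K = \frac{109}{8}$ ($K = - \frac{3}{8} - -14 = - \frac{3}{8} + 14 = \frac{109}{8} \approx 13.625$)
$T{\left(P \right)} = \left(P^{3} + \frac{P}{2}\right)^{2}$ ($T{\left(P \right)} = \left(\frac{P}{2} + P P P\right)^{2} = \left(\frac{P}{2} + P^{2} P\right)^{2} = \left(\frac{P}{2} + P^{3}\right)^{2} = \left(P^{3} + \frac{P}{2}\right)^{2}$)
$\left(K + T{\left(-5 \right)}\right)^{2} = \left(\frac{109}{8} + \left(\left(-5\right)^{4} + \left(-5\right)^{6} + \frac{\left(-5\right)^{2}}{4}\right)\right)^{2} = \left(\frac{109}{8} + \left(625 + 15625 + \frac{1}{4} \cdot 25\right)\right)^{2} = \left(\frac{109}{8} + \left(625 + 15625 + \frac{25}{4}\right)\right)^{2} = \left(\frac{109}{8} + \frac{65025}{4}\right)^{2} = \left(\frac{130159}{8}\right)^{2} = \frac{16941365281}{64}$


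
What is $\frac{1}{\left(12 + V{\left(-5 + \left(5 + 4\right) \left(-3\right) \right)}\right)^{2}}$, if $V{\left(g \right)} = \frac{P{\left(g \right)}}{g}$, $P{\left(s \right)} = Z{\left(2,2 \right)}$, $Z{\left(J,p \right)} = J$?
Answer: $\frac{256}{36481} \approx 0.0070174$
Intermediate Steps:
$P{\left(s \right)} = 2$
$V{\left(g \right)} = \frac{2}{g}$
$\frac{1}{\left(12 + V{\left(-5 + \left(5 + 4\right) \left(-3\right) \right)}\right)^{2}} = \frac{1}{\left(12 + \frac{2}{-5 + \left(5 + 4\right) \left(-3\right)}\right)^{2}} = \frac{1}{\left(12 + \frac{2}{-5 + 9 \left(-3\right)}\right)^{2}} = \frac{1}{\left(12 + \frac{2}{-5 - 27}\right)^{2}} = \frac{1}{\left(12 + \frac{2}{-32}\right)^{2}} = \frac{1}{\left(12 + 2 \left(- \frac{1}{32}\right)\right)^{2}} = \frac{1}{\left(12 - \frac{1}{16}\right)^{2}} = \frac{1}{\left(\frac{191}{16}\right)^{2}} = \frac{1}{\frac{36481}{256}} = \frac{256}{36481}$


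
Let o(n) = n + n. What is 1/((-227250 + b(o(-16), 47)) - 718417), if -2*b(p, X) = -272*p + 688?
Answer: -1/950363 ≈ -1.0522e-6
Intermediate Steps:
o(n) = 2*n
b(p, X) = -344 + 136*p (b(p, X) = -(-272*p + 688)/2 = -(688 - 272*p)/2 = -344 + 136*p)
1/((-227250 + b(o(-16), 47)) - 718417) = 1/((-227250 + (-344 + 136*(2*(-16)))) - 718417) = 1/((-227250 + (-344 + 136*(-32))) - 718417) = 1/((-227250 + (-344 - 4352)) - 718417) = 1/((-227250 - 4696) - 718417) = 1/(-231946 - 718417) = 1/(-950363) = -1/950363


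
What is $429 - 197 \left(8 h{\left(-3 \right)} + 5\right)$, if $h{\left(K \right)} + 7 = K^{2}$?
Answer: $-3708$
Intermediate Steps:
$h{\left(K \right)} = -7 + K^{2}$
$429 - 197 \left(8 h{\left(-3 \right)} + 5\right) = 429 - 197 \left(8 \left(-7 + \left(-3\right)^{2}\right) + 5\right) = 429 - 197 \left(8 \left(-7 + 9\right) + 5\right) = 429 - 197 \left(8 \cdot 2 + 5\right) = 429 - 197 \left(16 + 5\right) = 429 - 4137 = -3708$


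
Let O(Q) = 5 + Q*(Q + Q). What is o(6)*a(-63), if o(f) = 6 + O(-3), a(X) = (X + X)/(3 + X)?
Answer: 609/10 ≈ 60.900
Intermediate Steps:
a(X) = 2*X/(3 + X) (a(X) = (2*X)/(3 + X) = 2*X/(3 + X))
O(Q) = 5 + 2*Q² (O(Q) = 5 + Q*(2*Q) = 5 + 2*Q²)
o(f) = 29 (o(f) = 6 + (5 + 2*(-3)²) = 6 + (5 + 2*9) = 6 + (5 + 18) = 6 + 23 = 29)
o(6)*a(-63) = 29*(2*(-63)/(3 - 63)) = 29*(2*(-63)/(-60)) = 29*(2*(-63)*(-1/60)) = 29*(21/10) = 609/10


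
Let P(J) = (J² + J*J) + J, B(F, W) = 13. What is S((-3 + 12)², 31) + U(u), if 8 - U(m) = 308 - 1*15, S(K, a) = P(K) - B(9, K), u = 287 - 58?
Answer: 12905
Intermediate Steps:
u = 229
P(J) = J + 2*J² (P(J) = (J² + J²) + J = 2*J² + J = J + 2*J²)
S(K, a) = -13 + K*(1 + 2*K) (S(K, a) = K*(1 + 2*K) - 1*13 = K*(1 + 2*K) - 13 = -13 + K*(1 + 2*K))
U(m) = -285 (U(m) = 8 - (308 - 1*15) = 8 - (308 - 15) = 8 - 1*293 = 8 - 293 = -285)
S((-3 + 12)², 31) + U(u) = (-13 + (-3 + 12)²*(1 + 2*(-3 + 12)²)) - 285 = (-13 + 9²*(1 + 2*9²)) - 285 = (-13 + 81*(1 + 2*81)) - 285 = (-13 + 81*(1 + 162)) - 285 = (-13 + 81*163) - 285 = (-13 + 13203) - 285 = 13190 - 285 = 12905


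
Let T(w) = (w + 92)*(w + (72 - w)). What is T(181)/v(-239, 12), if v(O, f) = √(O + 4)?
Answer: -19656*I*√235/235 ≈ -1282.2*I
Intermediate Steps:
v(O, f) = √(4 + O)
T(w) = 6624 + 72*w (T(w) = (92 + w)*72 = 6624 + 72*w)
T(181)/v(-239, 12) = (6624 + 72*181)/(√(4 - 239)) = (6624 + 13032)/(√(-235)) = 19656/((I*√235)) = 19656*(-I*√235/235) = -19656*I*√235/235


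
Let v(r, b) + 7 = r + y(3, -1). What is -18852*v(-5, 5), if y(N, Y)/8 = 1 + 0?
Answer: 75408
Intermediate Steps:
y(N, Y) = 8 (y(N, Y) = 8*(1 + 0) = 8*1 = 8)
v(r, b) = 1 + r (v(r, b) = -7 + (r + 8) = -7 + (8 + r) = 1 + r)
-18852*v(-5, 5) = -18852*(1 - 5) = -18852*(-4) = 75408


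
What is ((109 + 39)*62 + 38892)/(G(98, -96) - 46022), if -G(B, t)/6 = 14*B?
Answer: -24034/27127 ≈ -0.88598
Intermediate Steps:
G(B, t) = -84*B
((109 + 39)*62 + 38892)/(G(98, -96) - 46022) = ((109 + 39)*62 + 38892)/(-84*98 - 46022) = (148*62 + 38892)/(-8232 - 46022) = (9176 + 38892)/(-54254) = 48068*(-1/54254) = -24034/27127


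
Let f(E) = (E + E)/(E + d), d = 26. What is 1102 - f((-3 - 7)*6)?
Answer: 18674/17 ≈ 1098.5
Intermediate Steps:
f(E) = 2*E/(26 + E) (f(E) = (E + E)/(E + 26) = (2*E)/(26 + E) = 2*E/(26 + E))
1102 - f((-3 - 7)*6) = 1102 - 2*(-3 - 7)*6/(26 + (-3 - 7)*6) = 1102 - 2*(-10*6)/(26 - 10*6) = 1102 - 2*(-60)/(26 - 60) = 1102 - 2*(-60)/(-34) = 1102 - 2*(-60)*(-1)/34 = 1102 - 1*60/17 = 1102 - 60/17 = 18674/17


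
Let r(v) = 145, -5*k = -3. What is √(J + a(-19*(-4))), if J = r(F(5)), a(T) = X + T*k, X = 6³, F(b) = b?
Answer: √10165/5 ≈ 20.164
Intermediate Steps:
k = ⅗ (k = -⅕*(-3) = ⅗ ≈ 0.60000)
X = 216
a(T) = 216 + 3*T/5 (a(T) = 216 + T*(⅗) = 216 + 3*T/5)
J = 145
√(J + a(-19*(-4))) = √(145 + (216 + 3*(-19*(-4))/5)) = √(145 + (216 + (⅗)*76)) = √(145 + (216 + 228/5)) = √(145 + 1308/5) = √(2033/5) = √10165/5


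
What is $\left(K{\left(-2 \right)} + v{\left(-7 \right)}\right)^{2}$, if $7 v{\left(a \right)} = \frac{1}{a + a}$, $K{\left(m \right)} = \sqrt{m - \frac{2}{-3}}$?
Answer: $\frac{\left(3 - 196 i \sqrt{3}\right)^{2}}{86436} \approx -1.3332 - 0.023565 i$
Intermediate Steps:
$K{\left(m \right)} = \sqrt{\frac{2}{3} + m}$ ($K{\left(m \right)} = \sqrt{m - - \frac{2}{3}} = \sqrt{m + \frac{2}{3}} = \sqrt{\frac{2}{3} + m}$)
$v{\left(a \right)} = \frac{1}{14 a}$ ($v{\left(a \right)} = \frac{1}{7 \left(a + a\right)} = \frac{1}{7 \cdot 2 a} = \frac{\frac{1}{2} \frac{1}{a}}{7} = \frac{1}{14 a}$)
$\left(K{\left(-2 \right)} + v{\left(-7 \right)}\right)^{2} = \left(\frac{\sqrt{6 + 9 \left(-2\right)}}{3} + \frac{1}{14 \left(-7\right)}\right)^{2} = \left(\frac{\sqrt{6 - 18}}{3} + \frac{1}{14} \left(- \frac{1}{7}\right)\right)^{2} = \left(\frac{\sqrt{-12}}{3} - \frac{1}{98}\right)^{2} = \left(\frac{2 i \sqrt{3}}{3} - \frac{1}{98}\right)^{2} = \left(- \frac{1}{98} + \frac{2 i \sqrt{3}}{3}\right)^{2}$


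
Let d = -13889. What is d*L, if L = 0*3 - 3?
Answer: 41667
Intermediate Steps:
L = -3 (L = 0 - 3 = -3)
d*L = -13889*(-3) = 41667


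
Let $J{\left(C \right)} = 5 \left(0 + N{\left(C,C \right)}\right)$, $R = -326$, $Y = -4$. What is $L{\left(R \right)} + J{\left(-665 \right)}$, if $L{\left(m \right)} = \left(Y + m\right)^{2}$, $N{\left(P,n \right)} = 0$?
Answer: $108900$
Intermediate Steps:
$J{\left(C \right)} = 0$ ($J{\left(C \right)} = 5 \left(0 + 0\right) = 5 \cdot 0 = 0$)
$L{\left(m \right)} = \left(-4 + m\right)^{2}$
$L{\left(R \right)} + J{\left(-665 \right)} = \left(-4 - 326\right)^{2} + 0 = \left(-330\right)^{2} + 0 = 108900 + 0 = 108900$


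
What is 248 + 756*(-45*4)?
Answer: -135832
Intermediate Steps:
248 + 756*(-45*4) = 248 + 756*(-180) = 248 - 136080 = -135832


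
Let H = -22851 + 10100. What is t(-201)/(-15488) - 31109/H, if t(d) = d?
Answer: 484379143/197487488 ≈ 2.4527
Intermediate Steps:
H = -12751
t(-201)/(-15488) - 31109/H = -201/(-15488) - 31109/(-12751) = -201*(-1/15488) - 31109*(-1/12751) = 201/15488 + 31109/12751 = 484379143/197487488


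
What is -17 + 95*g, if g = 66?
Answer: 6253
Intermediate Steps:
-17 + 95*g = -17 + 95*66 = -17 + 6270 = 6253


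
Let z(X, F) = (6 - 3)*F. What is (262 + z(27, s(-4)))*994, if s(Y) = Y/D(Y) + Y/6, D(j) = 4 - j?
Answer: 256949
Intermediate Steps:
s(Y) = Y/6 + Y/(4 - Y) (s(Y) = Y/(4 - Y) + Y/6 = Y/6 + Y/(4 - Y))
z(X, F) = 3*F
(262 + z(27, s(-4)))*994 = (262 + 3*((1/6)*(-4)*(-10 - 4)/(-4 - 4)))*994 = (262 + 3*((1/6)*(-4)*(-14)/(-8)))*994 = (262 + 3*((1/6)*(-4)*(-1/8)*(-14)))*994 = (262 + 3*(-7/6))*994 = (262 - 7/2)*994 = (517/2)*994 = 256949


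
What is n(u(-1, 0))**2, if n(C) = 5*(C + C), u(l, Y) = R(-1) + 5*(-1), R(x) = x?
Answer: 3600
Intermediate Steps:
u(l, Y) = -6 (u(l, Y) = -1 + 5*(-1) = -1 - 5 = -6)
n(C) = 10*C (n(C) = 5*(2*C) = 10*C)
n(u(-1, 0))**2 = (10*(-6))**2 = (-60)**2 = 3600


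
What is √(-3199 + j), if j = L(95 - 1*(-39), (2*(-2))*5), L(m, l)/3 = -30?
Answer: I*√3289 ≈ 57.35*I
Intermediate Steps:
L(m, l) = -90 (L(m, l) = 3*(-30) = -90)
j = -90
√(-3199 + j) = √(-3199 - 90) = √(-3289) = I*√3289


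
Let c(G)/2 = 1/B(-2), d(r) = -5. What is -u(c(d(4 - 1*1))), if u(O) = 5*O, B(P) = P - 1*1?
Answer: 10/3 ≈ 3.3333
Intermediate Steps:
B(P) = -1 + P (B(P) = P - 1 = -1 + P)
c(G) = -2/3 (c(G) = 2/(-1 - 2) = 2/(-3) = 2*(-1/3) = -2/3)
-u(c(d(4 - 1*1))) = -5*(-2)/3 = -1*(-10/3) = 10/3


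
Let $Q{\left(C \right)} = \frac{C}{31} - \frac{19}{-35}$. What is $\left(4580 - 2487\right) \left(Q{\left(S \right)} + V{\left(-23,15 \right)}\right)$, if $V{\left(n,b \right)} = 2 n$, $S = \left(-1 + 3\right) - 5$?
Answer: $- \frac{14778374}{155} \approx -95344.0$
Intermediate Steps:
$S = -3$ ($S = 2 - 5 = -3$)
$Q{\left(C \right)} = \frac{19}{35} + \frac{C}{31}$ ($Q{\left(C \right)} = C \frac{1}{31} - - \frac{19}{35} = \frac{C}{31} + \frac{19}{35} = \frac{19}{35} + \frac{C}{31}$)
$\left(4580 - 2487\right) \left(Q{\left(S \right)} + V{\left(-23,15 \right)}\right) = \left(4580 - 2487\right) \left(\left(\frac{19}{35} + \frac{1}{31} \left(-3\right)\right) + 2 \left(-23\right)\right) = 2093 \left(\left(\frac{19}{35} - \frac{3}{31}\right) - 46\right) = 2093 \left(\frac{484}{1085} - 46\right) = 2093 \left(- \frac{49426}{1085}\right) = - \frac{14778374}{155}$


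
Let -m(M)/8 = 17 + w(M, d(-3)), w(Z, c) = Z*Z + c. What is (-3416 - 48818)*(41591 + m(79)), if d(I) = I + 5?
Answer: 443414426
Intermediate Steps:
d(I) = 5 + I
w(Z, c) = c + Z² (w(Z, c) = Z² + c = c + Z²)
m(M) = -152 - 8*M² (m(M) = -8*(17 + ((5 - 3) + M²)) = -8*(17 + (2 + M²)) = -8*(19 + M²) = -152 - 8*M²)
(-3416 - 48818)*(41591 + m(79)) = (-3416 - 48818)*(41591 + (-152 - 8*79²)) = -52234*(41591 + (-152 - 8*6241)) = -52234*(41591 + (-152 - 49928)) = -52234*(41591 - 50080) = -52234*(-8489) = 443414426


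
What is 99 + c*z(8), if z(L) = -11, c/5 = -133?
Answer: 7414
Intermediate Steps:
c = -665 (c = 5*(-133) = -665)
99 + c*z(8) = 99 - 665*(-11) = 99 + 7315 = 7414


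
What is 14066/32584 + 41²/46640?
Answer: 88851493/189964720 ≈ 0.46773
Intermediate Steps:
14066/32584 + 41²/46640 = 14066*(1/32584) + 1681*(1/46640) = 7033/16292 + 1681/46640 = 88851493/189964720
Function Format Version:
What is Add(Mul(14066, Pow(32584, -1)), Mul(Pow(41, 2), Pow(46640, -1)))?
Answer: Rational(88851493, 189964720) ≈ 0.46773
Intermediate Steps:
Add(Mul(14066, Pow(32584, -1)), Mul(Pow(41, 2), Pow(46640, -1))) = Add(Mul(14066, Rational(1, 32584)), Mul(1681, Rational(1, 46640))) = Add(Rational(7033, 16292), Rational(1681, 46640)) = Rational(88851493, 189964720)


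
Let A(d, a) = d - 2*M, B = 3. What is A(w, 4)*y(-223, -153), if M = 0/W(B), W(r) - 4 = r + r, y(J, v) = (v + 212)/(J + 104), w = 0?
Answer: 0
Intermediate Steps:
y(J, v) = (212 + v)/(104 + J)
W(r) = 4 + 2*r (W(r) = 4 + (r + r) = 4 + 2*r)
M = 0 (M = 0/(4 + 2*3) = 0/(4 + 6) = 0/10 = 0*(⅒) = 0)
A(d, a) = d (A(d, a) = d - 2*0 = d + 0 = d)
A(w, 4)*y(-223, -153) = 0*((212 - 153)/(104 - 223)) = 0*(59/(-119)) = 0*(-1/119*59) = 0*(-59/119) = 0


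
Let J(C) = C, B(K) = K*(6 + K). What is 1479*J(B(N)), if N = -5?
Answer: -7395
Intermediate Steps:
1479*J(B(N)) = 1479*(-5*(6 - 5)) = 1479*(-5*1) = 1479*(-5) = -7395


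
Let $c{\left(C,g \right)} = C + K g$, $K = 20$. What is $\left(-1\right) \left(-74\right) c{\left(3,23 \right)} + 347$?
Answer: $34609$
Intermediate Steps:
$c{\left(C,g \right)} = C + 20 g$
$\left(-1\right) \left(-74\right) c{\left(3,23 \right)} + 347 = \left(-1\right) \left(-74\right) \left(3 + 20 \cdot 23\right) + 347 = 74 \left(3 + 460\right) + 347 = 74 \cdot 463 + 347 = 34262 + 347 = 34609$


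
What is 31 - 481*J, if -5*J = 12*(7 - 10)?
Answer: -17161/5 ≈ -3432.2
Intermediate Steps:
J = 36/5 (J = -12*(7 - 10)/5 = -12*(-3)/5 = -⅕*(-36) = 36/5 ≈ 7.2000)
31 - 481*J = 31 - 481*36/5 = 31 - 17316/5 = -17161/5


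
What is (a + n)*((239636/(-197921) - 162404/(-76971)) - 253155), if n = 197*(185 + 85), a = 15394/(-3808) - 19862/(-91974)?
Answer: -17959934174378428298758898485/1333893107498637168 ≈ -1.3464e+10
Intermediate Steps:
a = -335053315/87559248 (a = 15394*(-1/3808) - 19862*(-1/91974) = -7697/1904 + 9931/45987 = -335053315/87559248 ≈ -3.8266)
n = 53190 (n = 197*270 = 53190)
(a + n)*((239636/(-197921) - 162404/(-76971)) - 253155) = (-335053315/87559248 + 53190)*((239636/(-197921) - 162404/(-76971)) - 253155) = 4656941347805*((239636*(-1/197921) - 162404*(-1/76971)) - 253155)/87559248 = 4656941347805*((-239636/197921 + 162404/76971) - 253155)/87559248 = 4656941347805*(13698139528/15234177291 - 253155)/87559248 = (4656941347805/87559248)*(-3856594453963577/15234177291) = -17959934174378428298758898485/1333893107498637168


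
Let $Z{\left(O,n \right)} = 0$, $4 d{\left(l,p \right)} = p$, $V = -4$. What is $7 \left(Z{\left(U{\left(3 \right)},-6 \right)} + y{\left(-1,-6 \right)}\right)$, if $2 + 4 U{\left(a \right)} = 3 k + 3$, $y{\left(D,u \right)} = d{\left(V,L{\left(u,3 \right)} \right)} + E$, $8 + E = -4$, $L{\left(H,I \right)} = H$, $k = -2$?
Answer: $- \frac{189}{2} \approx -94.5$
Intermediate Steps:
$d{\left(l,p \right)} = \frac{p}{4}$
$E = -12$ ($E = -8 - 4 = -12$)
$y{\left(D,u \right)} = -12 + \frac{u}{4}$ ($y{\left(D,u \right)} = \frac{u}{4} - 12 = -12 + \frac{u}{4}$)
$U{\left(a \right)} = - \frac{5}{4}$ ($U{\left(a \right)} = - \frac{1}{2} + \frac{3 \left(-2\right) + 3}{4} = - \frac{1}{2} + \frac{-6 + 3}{4} = - \frac{1}{2} + \frac{1}{4} \left(-3\right) = - \frac{1}{2} - \frac{3}{4} = - \frac{5}{4}$)
$7 \left(Z{\left(U{\left(3 \right)},-6 \right)} + y{\left(-1,-6 \right)}\right) = 7 \left(0 + \left(-12 + \frac{1}{4} \left(-6\right)\right)\right) = 7 \left(0 - \frac{27}{2}\right) = 7 \left(- \frac{27}{2}\right) = - \frac{189}{2}$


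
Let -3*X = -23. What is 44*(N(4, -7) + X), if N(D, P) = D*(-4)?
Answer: -1100/3 ≈ -366.67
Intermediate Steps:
X = 23/3 (X = -⅓*(-23) = 23/3 ≈ 7.6667)
N(D, P) = -4*D
44*(N(4, -7) + X) = 44*(-4*4 + 23/3) = 44*(-16 + 23/3) = 44*(-25/3) = -1100/3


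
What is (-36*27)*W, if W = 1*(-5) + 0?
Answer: 4860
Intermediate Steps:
W = -5 (W = -5 + 0 = -5)
(-36*27)*W = -36*27*(-5) = -972*(-5) = 4860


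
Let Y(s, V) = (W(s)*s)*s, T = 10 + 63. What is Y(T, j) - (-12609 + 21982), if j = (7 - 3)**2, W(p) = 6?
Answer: 22601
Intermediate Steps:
T = 73
j = 16 (j = 4**2 = 16)
Y(s, V) = 6*s**2 (Y(s, V) = (6*s)*s = 6*s**2)
Y(T, j) - (-12609 + 21982) = 6*73**2 - (-12609 + 21982) = 6*5329 - 1*9373 = 31974 - 9373 = 22601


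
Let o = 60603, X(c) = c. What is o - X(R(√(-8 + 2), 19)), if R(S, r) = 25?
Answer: 60578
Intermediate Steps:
o - X(R(√(-8 + 2), 19)) = 60603 - 1*25 = 60603 - 25 = 60578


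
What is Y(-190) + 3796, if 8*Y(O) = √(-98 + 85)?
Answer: 3796 + I*√13/8 ≈ 3796.0 + 0.45069*I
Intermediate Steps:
Y(O) = I*√13/8 (Y(O) = √(-98 + 85)/8 = √(-13)/8 = (I*√13)/8 = I*√13/8)
Y(-190) + 3796 = I*√13/8 + 3796 = 3796 + I*√13/8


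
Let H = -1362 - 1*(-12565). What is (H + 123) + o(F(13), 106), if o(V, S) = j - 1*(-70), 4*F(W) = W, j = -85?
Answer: 11311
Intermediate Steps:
H = 11203 (H = -1362 + 12565 = 11203)
F(W) = W/4
o(V, S) = -15 (o(V, S) = -85 - 1*(-70) = -85 + 70 = -15)
(H + 123) + o(F(13), 106) = (11203 + 123) - 15 = 11326 - 15 = 11311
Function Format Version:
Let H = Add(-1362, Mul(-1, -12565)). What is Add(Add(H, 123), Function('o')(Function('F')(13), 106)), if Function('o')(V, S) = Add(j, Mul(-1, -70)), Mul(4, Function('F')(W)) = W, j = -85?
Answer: 11311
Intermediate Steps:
H = 11203 (H = Add(-1362, 12565) = 11203)
Function('F')(W) = Mul(Rational(1, 4), W)
Function('o')(V, S) = -15 (Function('o')(V, S) = Add(-85, Mul(-1, -70)) = Add(-85, 70) = -15)
Add(Add(H, 123), Function('o')(Function('F')(13), 106)) = Add(Add(11203, 123), -15) = Add(11326, -15) = 11311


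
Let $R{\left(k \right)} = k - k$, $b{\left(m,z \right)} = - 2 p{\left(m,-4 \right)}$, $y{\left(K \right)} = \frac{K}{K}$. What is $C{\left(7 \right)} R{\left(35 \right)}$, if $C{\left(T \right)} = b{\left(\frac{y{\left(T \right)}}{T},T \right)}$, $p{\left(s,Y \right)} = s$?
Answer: $0$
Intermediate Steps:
$y{\left(K \right)} = 1$
$b{\left(m,z \right)} = - 2 m$
$R{\left(k \right)} = 0$
$C{\left(T \right)} = - \frac{2}{T}$ ($C{\left(T \right)} = - 2 \cdot 1 \frac{1}{T} = - \frac{2}{T}$)
$C{\left(7 \right)} R{\left(35 \right)} = - \frac{2}{7} \cdot 0 = \left(-2\right) \frac{1}{7} \cdot 0 = \left(- \frac{2}{7}\right) 0 = 0$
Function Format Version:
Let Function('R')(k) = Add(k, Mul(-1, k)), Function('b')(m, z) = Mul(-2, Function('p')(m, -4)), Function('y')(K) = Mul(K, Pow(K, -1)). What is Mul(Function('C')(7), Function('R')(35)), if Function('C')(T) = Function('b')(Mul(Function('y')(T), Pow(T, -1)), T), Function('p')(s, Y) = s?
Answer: 0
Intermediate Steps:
Function('y')(K) = 1
Function('b')(m, z) = Mul(-2, m)
Function('R')(k) = 0
Function('C')(T) = Mul(-2, Pow(T, -1)) (Function('C')(T) = Mul(-2, Mul(1, Pow(T, -1))) = Mul(-2, Pow(T, -1)))
Mul(Function('C')(7), Function('R')(35)) = Mul(Mul(-2, Pow(7, -1)), 0) = Mul(Mul(-2, Rational(1, 7)), 0) = Mul(Rational(-2, 7), 0) = 0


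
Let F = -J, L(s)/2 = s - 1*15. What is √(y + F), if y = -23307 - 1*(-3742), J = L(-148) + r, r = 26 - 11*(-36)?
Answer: I*√19661 ≈ 140.22*I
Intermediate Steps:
L(s) = -30 + 2*s (L(s) = 2*(s - 1*15) = 2*(s - 15) = 2*(-15 + s) = -30 + 2*s)
r = 422 (r = 26 + 396 = 422)
J = 96 (J = (-30 + 2*(-148)) + 422 = (-30 - 296) + 422 = -326 + 422 = 96)
y = -19565 (y = -23307 + 3742 = -19565)
F = -96 (F = -1*96 = -96)
√(y + F) = √(-19565 - 96) = √(-19661) = I*√19661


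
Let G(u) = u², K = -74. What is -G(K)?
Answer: -5476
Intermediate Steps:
-G(K) = -1*(-74)² = -1*5476 = -5476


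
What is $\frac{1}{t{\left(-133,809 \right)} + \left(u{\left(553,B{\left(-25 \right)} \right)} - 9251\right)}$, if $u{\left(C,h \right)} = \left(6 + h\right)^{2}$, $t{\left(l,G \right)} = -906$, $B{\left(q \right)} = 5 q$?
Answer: $\frac{1}{4004} \approx 0.00024975$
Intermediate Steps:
$\frac{1}{t{\left(-133,809 \right)} + \left(u{\left(553,B{\left(-25 \right)} \right)} - 9251\right)} = \frac{1}{-906 - \left(9251 - \left(6 + 5 \left(-25\right)\right)^{2}\right)} = \frac{1}{-906 - \left(9251 - \left(6 - 125\right)^{2}\right)} = \frac{1}{-906 - \left(9251 - \left(-119\right)^{2}\right)} = \frac{1}{-906 + \left(14161 - 9251\right)} = \frac{1}{-906 + 4910} = \frac{1}{4004}$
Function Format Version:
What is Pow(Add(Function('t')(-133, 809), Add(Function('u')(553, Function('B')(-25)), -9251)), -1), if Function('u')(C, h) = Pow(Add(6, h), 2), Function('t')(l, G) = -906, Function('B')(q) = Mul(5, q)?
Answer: Rational(1, 4004) ≈ 0.00024975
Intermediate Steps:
Pow(Add(Function('t')(-133, 809), Add(Function('u')(553, Function('B')(-25)), -9251)), -1) = Pow(Add(-906, Add(Pow(Add(6, Mul(5, -25)), 2), -9251)), -1) = Pow(Add(-906, Add(Pow(Add(6, -125), 2), -9251)), -1) = Pow(Add(-906, Add(Pow(-119, 2), -9251)), -1) = Pow(Add(-906, Add(14161, -9251)), -1) = Pow(Add(-906, 4910), -1) = Pow(4004, -1) = Rational(1, 4004)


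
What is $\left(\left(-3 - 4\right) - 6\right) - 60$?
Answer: $-73$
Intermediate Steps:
$\left(\left(-3 - 4\right) - 6\right) - 60 = \left(-7 - 6\right) - 60 = -13 - 60 = -73$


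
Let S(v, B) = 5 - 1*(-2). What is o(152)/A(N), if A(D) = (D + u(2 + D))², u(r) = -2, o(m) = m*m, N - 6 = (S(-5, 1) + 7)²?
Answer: 361/625 ≈ 0.57760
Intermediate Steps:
S(v, B) = 7 (S(v, B) = 5 + 2 = 7)
N = 202 (N = 6 + (7 + 7)² = 6 + 14² = 6 + 196 = 202)
o(m) = m²
A(D) = (-2 + D)² (A(D) = (D - 2)² = (-2 + D)²)
o(152)/A(N) = 152²/((-2 + 202)²) = 23104/(200²) = 23104/40000 = 23104*(1/40000) = 361/625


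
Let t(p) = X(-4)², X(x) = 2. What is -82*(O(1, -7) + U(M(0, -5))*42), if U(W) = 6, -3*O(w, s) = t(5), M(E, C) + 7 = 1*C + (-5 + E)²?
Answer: -61664/3 ≈ -20555.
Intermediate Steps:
M(E, C) = -7 + C + (-5 + E)² (M(E, C) = -7 + (1*C + (-5 + E)²) = -7 + (C + (-5 + E)²) = -7 + C + (-5 + E)²)
t(p) = 4 (t(p) = 2² = 4)
O(w, s) = -4/3 (O(w, s) = -⅓*4 = -4/3)
-82*(O(1, -7) + U(M(0, -5))*42) = -82*(-4/3 + 6*42) = -82*(-4/3 + 252) = -82*752/3 = -61664/3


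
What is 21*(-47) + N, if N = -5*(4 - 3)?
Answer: -992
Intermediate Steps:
N = -5 (N = -5*1 = -5)
21*(-47) + N = 21*(-47) - 5 = -987 - 5 = -992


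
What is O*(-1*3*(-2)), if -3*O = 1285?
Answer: -2570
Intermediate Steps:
O = -1285/3 (O = -⅓*1285 = -1285/3 ≈ -428.33)
O*(-1*3*(-2)) = -1285*(-1*3)*(-2)/3 = -(-1285)*(-2) = -1285/3*6 = -2570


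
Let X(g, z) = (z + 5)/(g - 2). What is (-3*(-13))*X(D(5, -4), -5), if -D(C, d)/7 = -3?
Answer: 0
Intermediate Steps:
D(C, d) = 21 (D(C, d) = -7*(-3) = 21)
X(g, z) = (5 + z)/(-2 + g)
(-3*(-13))*X(D(5, -4), -5) = (-3*(-13))*((5 - 5)/(-2 + 21)) = 39*(0/19) = 39*((1/19)*0) = 39*0 = 0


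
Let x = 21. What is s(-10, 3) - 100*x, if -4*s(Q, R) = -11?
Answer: -8389/4 ≈ -2097.3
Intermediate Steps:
s(Q, R) = 11/4 (s(Q, R) = -1/4*(-11) = 11/4)
s(-10, 3) - 100*x = 11/4 - 100*21 = 11/4 - 2100 = -8389/4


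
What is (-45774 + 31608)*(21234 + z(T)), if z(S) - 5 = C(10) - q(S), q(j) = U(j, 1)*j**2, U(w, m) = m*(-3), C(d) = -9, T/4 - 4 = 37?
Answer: -1443770388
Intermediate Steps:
T = 164 (T = 16 + 4*37 = 16 + 148 = 164)
U(w, m) = -3*m
q(j) = -3*j**2 (q(j) = (-3*1)*j**2 = -3*j**2)
z(S) = -4 + 3*S**2 (z(S) = 5 + (-9 - (-3)*S**2) = 5 + (-9 + 3*S**2) = -4 + 3*S**2)
(-45774 + 31608)*(21234 + z(T)) = (-45774 + 31608)*(21234 + (-4 + 3*164**2)) = -14166*(21234 + (-4 + 3*26896)) = -14166*(21234 + (-4 + 80688)) = -14166*(21234 + 80684) = -14166*101918 = -1443770388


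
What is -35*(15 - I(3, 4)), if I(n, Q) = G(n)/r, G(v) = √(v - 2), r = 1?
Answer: -490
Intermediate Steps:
G(v) = √(-2 + v)
I(n, Q) = √(-2 + n) (I(n, Q) = √(-2 + n)/1 = √(-2 + n)*1 = √(-2 + n))
-35*(15 - I(3, 4)) = -35*(15 - √(-2 + 3)) = -35*(15 - √1) = -35*(15 - 1*1) = -35*(15 - 1) = -35*14 = -490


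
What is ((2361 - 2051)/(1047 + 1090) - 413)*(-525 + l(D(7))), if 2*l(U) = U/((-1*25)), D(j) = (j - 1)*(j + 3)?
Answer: 2321255001/10685 ≈ 2.1724e+5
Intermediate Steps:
D(j) = (-1 + j)*(3 + j)
l(U) = -U/50 (l(U) = (U/((-1*25)))/2 = (U/(-25))/2 = (U*(-1/25))/2 = (-U/25)/2 = -U/50)
((2361 - 2051)/(1047 + 1090) - 413)*(-525 + l(D(7))) = ((2361 - 2051)/(1047 + 1090) - 413)*(-525 - (-3 + 7² + 2*7)/50) = (310/2137 - 413)*(-525 - (-3 + 49 + 14)/50) = (310*(1/2137) - 413)*(-525 - 1/50*60) = (310/2137 - 413)*(-525 - 6/5) = -882271/2137*(-2631/5) = 2321255001/10685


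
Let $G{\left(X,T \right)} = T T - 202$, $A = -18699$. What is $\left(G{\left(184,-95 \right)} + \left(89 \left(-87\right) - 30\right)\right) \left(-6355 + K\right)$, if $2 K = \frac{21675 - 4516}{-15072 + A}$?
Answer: $- \frac{75118149575}{11257} \approx -6.673 \cdot 10^{6}$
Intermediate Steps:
$G{\left(X,T \right)} = -202 + T^{2}$ ($G{\left(X,T \right)} = T^{2} - 202 = -202 + T^{2}$)
$K = - \frac{17159}{67542}$ ($K = \frac{\left(21675 - 4516\right) \frac{1}{-15072 - 18699}}{2} = \frac{17159 \frac{1}{-33771}}{2} = \frac{17159 \left(- \frac{1}{33771}\right)}{2} = \frac{1}{2} \left(- \frac{17159}{33771}\right) = - \frac{17159}{67542} \approx -0.25405$)
$\left(G{\left(184,-95 \right)} + \left(89 \left(-87\right) - 30\right)\right) \left(-6355 + K\right) = \left(\left(-202 + \left(-95\right)^{2}\right) + \left(89 \left(-87\right) - 30\right)\right) \left(-6355 - \frac{17159}{67542}\right) = \left(\left(-202 + 9025\right) - 7773\right) \left(- \frac{429246569}{67542}\right) = \left(8823 - 7773\right) \left(- \frac{429246569}{67542}\right) = 1050 \left(- \frac{429246569}{67542}\right) = - \frac{75118149575}{11257}$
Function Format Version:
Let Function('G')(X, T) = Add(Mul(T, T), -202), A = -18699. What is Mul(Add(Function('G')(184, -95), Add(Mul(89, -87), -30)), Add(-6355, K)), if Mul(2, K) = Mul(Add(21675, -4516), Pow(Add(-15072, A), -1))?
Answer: Rational(-75118149575, 11257) ≈ -6.6730e+6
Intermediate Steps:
Function('G')(X, T) = Add(-202, Pow(T, 2)) (Function('G')(X, T) = Add(Pow(T, 2), -202) = Add(-202, Pow(T, 2)))
K = Rational(-17159, 67542) (K = Mul(Rational(1, 2), Mul(Add(21675, -4516), Pow(Add(-15072, -18699), -1))) = Mul(Rational(1, 2), Mul(17159, Pow(-33771, -1))) = Mul(Rational(1, 2), Mul(17159, Rational(-1, 33771))) = Mul(Rational(1, 2), Rational(-17159, 33771)) = Rational(-17159, 67542) ≈ -0.25405)
Mul(Add(Function('G')(184, -95), Add(Mul(89, -87), -30)), Add(-6355, K)) = Mul(Add(Add(-202, Pow(-95, 2)), Add(Mul(89, -87), -30)), Add(-6355, Rational(-17159, 67542))) = Mul(Add(Add(-202, 9025), Add(-7743, -30)), Rational(-429246569, 67542)) = Mul(Add(8823, -7773), Rational(-429246569, 67542)) = Mul(1050, Rational(-429246569, 67542)) = Rational(-75118149575, 11257)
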